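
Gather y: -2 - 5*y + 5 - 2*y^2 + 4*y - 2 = -2*y^2 - y + 1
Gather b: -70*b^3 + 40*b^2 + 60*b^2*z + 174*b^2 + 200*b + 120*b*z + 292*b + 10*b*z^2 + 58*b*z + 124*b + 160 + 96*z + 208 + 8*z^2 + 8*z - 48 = -70*b^3 + b^2*(60*z + 214) + b*(10*z^2 + 178*z + 616) + 8*z^2 + 104*z + 320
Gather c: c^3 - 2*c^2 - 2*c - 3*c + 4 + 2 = c^3 - 2*c^2 - 5*c + 6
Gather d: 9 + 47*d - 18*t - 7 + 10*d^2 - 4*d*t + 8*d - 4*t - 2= 10*d^2 + d*(55 - 4*t) - 22*t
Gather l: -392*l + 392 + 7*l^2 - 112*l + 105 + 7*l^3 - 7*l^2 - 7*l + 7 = 7*l^3 - 511*l + 504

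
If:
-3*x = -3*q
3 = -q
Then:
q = -3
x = -3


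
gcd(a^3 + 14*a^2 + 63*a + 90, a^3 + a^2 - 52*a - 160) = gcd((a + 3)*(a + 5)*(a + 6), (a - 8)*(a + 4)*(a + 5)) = a + 5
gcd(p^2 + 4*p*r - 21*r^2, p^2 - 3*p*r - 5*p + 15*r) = p - 3*r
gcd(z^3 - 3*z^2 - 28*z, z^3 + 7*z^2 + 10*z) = z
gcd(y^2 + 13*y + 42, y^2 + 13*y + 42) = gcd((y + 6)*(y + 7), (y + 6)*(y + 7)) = y^2 + 13*y + 42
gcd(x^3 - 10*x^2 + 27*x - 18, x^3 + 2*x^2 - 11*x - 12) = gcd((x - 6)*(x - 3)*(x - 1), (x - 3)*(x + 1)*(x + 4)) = x - 3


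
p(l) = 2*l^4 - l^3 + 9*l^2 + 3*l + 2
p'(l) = 8*l^3 - 3*l^2 + 18*l + 3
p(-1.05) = 12.36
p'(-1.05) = -28.47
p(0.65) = 7.83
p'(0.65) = 15.63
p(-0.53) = 3.24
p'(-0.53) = -8.57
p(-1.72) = 46.06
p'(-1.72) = -77.54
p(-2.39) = 125.15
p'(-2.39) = -166.37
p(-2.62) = 168.14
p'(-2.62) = -208.63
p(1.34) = 26.22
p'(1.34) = 40.98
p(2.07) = 74.63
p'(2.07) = 98.36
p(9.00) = 13151.00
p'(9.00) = 5754.00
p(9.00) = 13151.00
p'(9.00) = 5754.00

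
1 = 1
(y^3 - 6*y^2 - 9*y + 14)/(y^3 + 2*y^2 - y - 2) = (y - 7)/(y + 1)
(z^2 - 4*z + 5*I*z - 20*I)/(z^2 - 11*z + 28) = (z + 5*I)/(z - 7)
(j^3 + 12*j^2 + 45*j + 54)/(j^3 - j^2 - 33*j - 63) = (j + 6)/(j - 7)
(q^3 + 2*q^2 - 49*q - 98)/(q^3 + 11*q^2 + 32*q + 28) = (q - 7)/(q + 2)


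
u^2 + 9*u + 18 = (u + 3)*(u + 6)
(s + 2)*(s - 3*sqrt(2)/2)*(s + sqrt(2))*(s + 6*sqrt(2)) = s^4 + 2*s^3 + 11*sqrt(2)*s^3/2 - 9*s^2 + 11*sqrt(2)*s^2 - 18*sqrt(2)*s - 18*s - 36*sqrt(2)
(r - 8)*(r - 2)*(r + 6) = r^3 - 4*r^2 - 44*r + 96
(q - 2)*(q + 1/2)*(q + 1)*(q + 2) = q^4 + 3*q^3/2 - 7*q^2/2 - 6*q - 2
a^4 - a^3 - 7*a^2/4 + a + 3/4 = (a - 3/2)*(a - 1)*(a + 1/2)*(a + 1)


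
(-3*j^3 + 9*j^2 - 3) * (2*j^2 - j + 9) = -6*j^5 + 21*j^4 - 36*j^3 + 75*j^2 + 3*j - 27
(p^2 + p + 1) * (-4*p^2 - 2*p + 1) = -4*p^4 - 6*p^3 - 5*p^2 - p + 1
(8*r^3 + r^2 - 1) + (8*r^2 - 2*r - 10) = 8*r^3 + 9*r^2 - 2*r - 11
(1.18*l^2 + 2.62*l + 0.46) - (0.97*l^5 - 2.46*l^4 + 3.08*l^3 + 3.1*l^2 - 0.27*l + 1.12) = -0.97*l^5 + 2.46*l^4 - 3.08*l^3 - 1.92*l^2 + 2.89*l - 0.66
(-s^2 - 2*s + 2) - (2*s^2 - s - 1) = -3*s^2 - s + 3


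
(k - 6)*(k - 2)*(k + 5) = k^3 - 3*k^2 - 28*k + 60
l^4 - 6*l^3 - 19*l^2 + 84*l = l*(l - 7)*(l - 3)*(l + 4)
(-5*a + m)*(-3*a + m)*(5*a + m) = 75*a^3 - 25*a^2*m - 3*a*m^2 + m^3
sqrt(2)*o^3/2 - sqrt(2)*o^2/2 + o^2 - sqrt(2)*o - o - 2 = (o - 2)*(o + 1)*(sqrt(2)*o/2 + 1)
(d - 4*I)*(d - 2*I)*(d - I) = d^3 - 7*I*d^2 - 14*d + 8*I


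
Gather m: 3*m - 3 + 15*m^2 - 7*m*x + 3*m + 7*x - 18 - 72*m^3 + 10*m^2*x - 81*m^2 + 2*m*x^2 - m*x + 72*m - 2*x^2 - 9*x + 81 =-72*m^3 + m^2*(10*x - 66) + m*(2*x^2 - 8*x + 78) - 2*x^2 - 2*x + 60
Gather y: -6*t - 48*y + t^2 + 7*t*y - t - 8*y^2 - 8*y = t^2 - 7*t - 8*y^2 + y*(7*t - 56)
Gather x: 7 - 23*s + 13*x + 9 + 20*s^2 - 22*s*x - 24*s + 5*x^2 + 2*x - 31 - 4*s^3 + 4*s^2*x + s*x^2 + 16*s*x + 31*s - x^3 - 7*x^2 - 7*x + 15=-4*s^3 + 20*s^2 - 16*s - x^3 + x^2*(s - 2) + x*(4*s^2 - 6*s + 8)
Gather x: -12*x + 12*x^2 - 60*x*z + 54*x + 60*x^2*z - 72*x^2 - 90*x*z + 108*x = x^2*(60*z - 60) + x*(150 - 150*z)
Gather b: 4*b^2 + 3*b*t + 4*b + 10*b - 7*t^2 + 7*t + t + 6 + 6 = 4*b^2 + b*(3*t + 14) - 7*t^2 + 8*t + 12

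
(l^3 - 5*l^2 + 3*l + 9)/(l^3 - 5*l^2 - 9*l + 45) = (l^2 - 2*l - 3)/(l^2 - 2*l - 15)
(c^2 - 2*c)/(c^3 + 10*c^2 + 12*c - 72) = c/(c^2 + 12*c + 36)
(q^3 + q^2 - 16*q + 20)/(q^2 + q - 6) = (q^2 + 3*q - 10)/(q + 3)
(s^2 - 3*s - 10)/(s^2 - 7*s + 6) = (s^2 - 3*s - 10)/(s^2 - 7*s + 6)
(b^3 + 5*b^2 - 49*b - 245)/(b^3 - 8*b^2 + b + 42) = (b^2 + 12*b + 35)/(b^2 - b - 6)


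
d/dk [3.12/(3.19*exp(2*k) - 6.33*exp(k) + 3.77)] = (19.7496 - 19.9056*exp(k))*exp(k)/(3.19*exp(2*k) - 6.33*exp(k) + 3.77)^2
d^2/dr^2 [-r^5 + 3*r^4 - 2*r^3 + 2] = 4*r*(-5*r^2 + 9*r - 3)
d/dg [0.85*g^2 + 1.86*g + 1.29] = 1.7*g + 1.86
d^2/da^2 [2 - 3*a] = 0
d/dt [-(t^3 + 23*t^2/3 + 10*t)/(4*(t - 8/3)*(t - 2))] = (-9*t^4 + 84*t^3 + 268*t^2 - 736*t - 480)/(4*(9*t^4 - 84*t^3 + 292*t^2 - 448*t + 256))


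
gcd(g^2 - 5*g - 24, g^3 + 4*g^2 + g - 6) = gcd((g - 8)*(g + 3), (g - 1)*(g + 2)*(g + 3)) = g + 3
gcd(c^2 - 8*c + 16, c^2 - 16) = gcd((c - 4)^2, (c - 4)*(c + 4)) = c - 4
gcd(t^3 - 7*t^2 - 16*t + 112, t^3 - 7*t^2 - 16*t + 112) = t^3 - 7*t^2 - 16*t + 112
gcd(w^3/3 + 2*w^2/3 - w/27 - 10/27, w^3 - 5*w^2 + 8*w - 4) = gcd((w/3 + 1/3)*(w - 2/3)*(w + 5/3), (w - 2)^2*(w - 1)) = 1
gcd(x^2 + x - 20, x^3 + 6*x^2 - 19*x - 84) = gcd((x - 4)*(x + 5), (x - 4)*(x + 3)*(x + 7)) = x - 4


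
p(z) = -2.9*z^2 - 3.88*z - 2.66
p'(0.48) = -6.66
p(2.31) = -27.10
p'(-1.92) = 7.26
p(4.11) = -67.59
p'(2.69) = -19.48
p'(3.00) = -21.28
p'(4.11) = -27.72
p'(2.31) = -17.28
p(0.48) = -5.19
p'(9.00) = -56.08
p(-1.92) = -5.90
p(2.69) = -34.08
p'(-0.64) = -0.17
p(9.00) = -272.48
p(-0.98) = -1.64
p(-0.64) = -1.36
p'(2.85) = -20.41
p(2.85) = -37.27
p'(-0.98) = 1.80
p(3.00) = -40.40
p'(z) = -5.8*z - 3.88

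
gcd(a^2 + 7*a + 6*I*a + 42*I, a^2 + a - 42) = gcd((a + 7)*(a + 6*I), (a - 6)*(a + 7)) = a + 7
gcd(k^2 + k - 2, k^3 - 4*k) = k + 2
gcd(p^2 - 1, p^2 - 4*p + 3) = p - 1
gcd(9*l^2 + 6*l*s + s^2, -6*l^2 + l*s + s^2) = 3*l + s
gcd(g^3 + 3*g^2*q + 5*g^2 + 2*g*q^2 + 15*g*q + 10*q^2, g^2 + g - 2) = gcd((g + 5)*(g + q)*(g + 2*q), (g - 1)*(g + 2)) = 1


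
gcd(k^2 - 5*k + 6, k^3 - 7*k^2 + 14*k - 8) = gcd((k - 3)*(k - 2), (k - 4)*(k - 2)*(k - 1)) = k - 2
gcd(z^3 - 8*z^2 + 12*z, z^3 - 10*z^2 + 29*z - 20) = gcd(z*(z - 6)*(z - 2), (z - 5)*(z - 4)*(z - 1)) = 1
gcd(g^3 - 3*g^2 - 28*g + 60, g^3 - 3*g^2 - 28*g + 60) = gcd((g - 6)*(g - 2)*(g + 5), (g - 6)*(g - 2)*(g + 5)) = g^3 - 3*g^2 - 28*g + 60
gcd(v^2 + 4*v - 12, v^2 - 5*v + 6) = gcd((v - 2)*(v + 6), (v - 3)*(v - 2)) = v - 2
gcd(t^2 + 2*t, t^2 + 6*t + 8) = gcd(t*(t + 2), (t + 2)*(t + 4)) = t + 2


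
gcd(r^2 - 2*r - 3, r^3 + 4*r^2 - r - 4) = r + 1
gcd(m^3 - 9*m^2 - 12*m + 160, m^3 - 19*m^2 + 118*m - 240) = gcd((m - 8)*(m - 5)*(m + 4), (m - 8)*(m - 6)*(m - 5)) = m^2 - 13*m + 40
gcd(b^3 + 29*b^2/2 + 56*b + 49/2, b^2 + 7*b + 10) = 1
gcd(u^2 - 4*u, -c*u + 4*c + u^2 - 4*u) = u - 4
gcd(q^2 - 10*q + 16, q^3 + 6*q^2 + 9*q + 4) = 1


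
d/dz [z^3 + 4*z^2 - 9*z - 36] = 3*z^2 + 8*z - 9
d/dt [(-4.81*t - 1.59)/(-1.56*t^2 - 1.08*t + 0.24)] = (7.5036*t^2 + 5.1948*t - (3.12*t + 1.08)*(4.81*t + 1.59) - 1.1544)/(1.56*t^2 + 1.08*t - 0.24)^2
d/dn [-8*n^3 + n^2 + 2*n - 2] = -24*n^2 + 2*n + 2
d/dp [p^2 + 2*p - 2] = 2*p + 2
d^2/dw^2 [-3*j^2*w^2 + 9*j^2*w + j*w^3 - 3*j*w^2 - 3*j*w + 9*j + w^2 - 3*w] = -6*j^2 + 6*j*w - 6*j + 2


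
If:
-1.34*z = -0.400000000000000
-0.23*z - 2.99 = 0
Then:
No Solution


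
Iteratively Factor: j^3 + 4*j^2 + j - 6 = (j + 2)*(j^2 + 2*j - 3) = (j - 1)*(j + 2)*(j + 3)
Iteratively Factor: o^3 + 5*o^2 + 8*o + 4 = (o + 2)*(o^2 + 3*o + 2) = (o + 1)*(o + 2)*(o + 2)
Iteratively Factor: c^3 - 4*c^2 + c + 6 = (c - 2)*(c^2 - 2*c - 3) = (c - 2)*(c + 1)*(c - 3)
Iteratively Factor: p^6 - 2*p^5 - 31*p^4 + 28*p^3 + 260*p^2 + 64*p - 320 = (p + 4)*(p^5 - 6*p^4 - 7*p^3 + 56*p^2 + 36*p - 80) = (p - 1)*(p + 4)*(p^4 - 5*p^3 - 12*p^2 + 44*p + 80) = (p - 1)*(p + 2)*(p + 4)*(p^3 - 7*p^2 + 2*p + 40) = (p - 5)*(p - 1)*(p + 2)*(p + 4)*(p^2 - 2*p - 8) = (p - 5)*(p - 4)*(p - 1)*(p + 2)*(p + 4)*(p + 2)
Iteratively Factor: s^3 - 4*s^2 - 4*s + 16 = (s - 4)*(s^2 - 4) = (s - 4)*(s - 2)*(s + 2)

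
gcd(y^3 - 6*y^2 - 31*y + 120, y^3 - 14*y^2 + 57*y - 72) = y^2 - 11*y + 24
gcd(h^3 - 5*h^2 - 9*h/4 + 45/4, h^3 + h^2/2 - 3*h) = h - 3/2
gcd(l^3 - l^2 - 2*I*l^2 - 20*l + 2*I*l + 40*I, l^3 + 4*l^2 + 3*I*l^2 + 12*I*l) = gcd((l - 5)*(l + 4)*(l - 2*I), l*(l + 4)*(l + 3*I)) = l + 4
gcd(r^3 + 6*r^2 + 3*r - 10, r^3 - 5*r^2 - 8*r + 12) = r^2 + r - 2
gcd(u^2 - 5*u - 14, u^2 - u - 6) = u + 2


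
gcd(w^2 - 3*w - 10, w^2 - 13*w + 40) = w - 5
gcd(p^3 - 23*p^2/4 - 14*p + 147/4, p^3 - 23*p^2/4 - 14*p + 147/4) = p^3 - 23*p^2/4 - 14*p + 147/4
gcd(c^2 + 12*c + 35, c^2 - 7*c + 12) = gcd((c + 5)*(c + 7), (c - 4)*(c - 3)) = 1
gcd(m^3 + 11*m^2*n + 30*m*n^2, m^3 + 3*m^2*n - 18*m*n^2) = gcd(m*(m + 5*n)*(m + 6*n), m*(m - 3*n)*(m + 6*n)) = m^2 + 6*m*n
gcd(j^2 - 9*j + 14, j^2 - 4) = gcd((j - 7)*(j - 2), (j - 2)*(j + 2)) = j - 2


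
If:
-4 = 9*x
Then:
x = -4/9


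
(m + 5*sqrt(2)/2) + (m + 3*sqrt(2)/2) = 2*m + 4*sqrt(2)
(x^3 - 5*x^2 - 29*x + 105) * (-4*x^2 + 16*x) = -4*x^5 + 36*x^4 + 36*x^3 - 884*x^2 + 1680*x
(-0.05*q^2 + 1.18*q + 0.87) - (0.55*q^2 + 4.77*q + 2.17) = -0.6*q^2 - 3.59*q - 1.3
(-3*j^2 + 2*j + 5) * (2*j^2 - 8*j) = -6*j^4 + 28*j^3 - 6*j^2 - 40*j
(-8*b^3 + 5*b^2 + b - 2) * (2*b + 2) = -16*b^4 - 6*b^3 + 12*b^2 - 2*b - 4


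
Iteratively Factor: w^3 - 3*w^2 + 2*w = (w)*(w^2 - 3*w + 2) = w*(w - 2)*(w - 1)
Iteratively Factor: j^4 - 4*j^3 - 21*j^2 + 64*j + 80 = (j - 4)*(j^3 - 21*j - 20) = (j - 5)*(j - 4)*(j^2 + 5*j + 4) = (j - 5)*(j - 4)*(j + 4)*(j + 1)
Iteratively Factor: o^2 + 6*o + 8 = (o + 2)*(o + 4)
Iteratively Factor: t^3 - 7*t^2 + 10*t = (t - 5)*(t^2 - 2*t) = (t - 5)*(t - 2)*(t)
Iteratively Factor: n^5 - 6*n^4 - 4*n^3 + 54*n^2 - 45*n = (n)*(n^4 - 6*n^3 - 4*n^2 + 54*n - 45) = n*(n + 3)*(n^3 - 9*n^2 + 23*n - 15) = n*(n - 3)*(n + 3)*(n^2 - 6*n + 5) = n*(n - 3)*(n - 1)*(n + 3)*(n - 5)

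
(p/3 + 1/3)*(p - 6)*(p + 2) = p^3/3 - p^2 - 16*p/3 - 4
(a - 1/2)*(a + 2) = a^2 + 3*a/2 - 1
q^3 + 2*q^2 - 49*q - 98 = (q - 7)*(q + 2)*(q + 7)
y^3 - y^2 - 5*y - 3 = (y - 3)*(y + 1)^2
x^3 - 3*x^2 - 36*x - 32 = (x - 8)*(x + 1)*(x + 4)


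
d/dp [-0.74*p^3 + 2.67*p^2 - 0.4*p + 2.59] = -2.22*p^2 + 5.34*p - 0.4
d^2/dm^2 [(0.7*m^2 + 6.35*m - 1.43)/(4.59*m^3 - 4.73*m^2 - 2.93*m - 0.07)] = (29.49534*m^6 + 802.69461*m^5 - 1132.221726*m^4 + 935.421416*m^3 - 53.477196*m^2 - 134.281026*m - 26.203778)/(96.702579*m^9 - 298.956339*m^8 + 122.886234*m^7 + 271.425988*m^6 - 69.325224*m^5 - 120.869586*m^4 - 30.907022*m^3 - 1.87236*m^2 - 0.043071*m - 0.000343)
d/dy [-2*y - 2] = -2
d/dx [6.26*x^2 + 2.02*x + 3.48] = 12.52*x + 2.02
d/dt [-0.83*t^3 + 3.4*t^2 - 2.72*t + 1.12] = -2.49*t^2 + 6.8*t - 2.72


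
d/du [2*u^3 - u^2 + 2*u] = 6*u^2 - 2*u + 2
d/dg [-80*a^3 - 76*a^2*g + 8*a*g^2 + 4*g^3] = -76*a^2 + 16*a*g + 12*g^2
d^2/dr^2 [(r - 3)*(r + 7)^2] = 6*r + 22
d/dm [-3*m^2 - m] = -6*m - 1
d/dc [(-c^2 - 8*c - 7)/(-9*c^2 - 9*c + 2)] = (-63*c^2 - 130*c - 79)/(81*c^4 + 162*c^3 + 45*c^2 - 36*c + 4)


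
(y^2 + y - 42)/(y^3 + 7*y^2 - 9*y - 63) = (y - 6)/(y^2 - 9)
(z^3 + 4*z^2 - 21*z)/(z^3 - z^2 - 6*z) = (z + 7)/(z + 2)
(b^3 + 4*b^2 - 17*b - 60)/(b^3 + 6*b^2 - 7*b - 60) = (b^2 - b - 12)/(b^2 + b - 12)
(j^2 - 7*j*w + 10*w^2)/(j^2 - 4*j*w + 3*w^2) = (j^2 - 7*j*w + 10*w^2)/(j^2 - 4*j*w + 3*w^2)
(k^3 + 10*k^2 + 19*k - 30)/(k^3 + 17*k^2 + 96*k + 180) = (k - 1)/(k + 6)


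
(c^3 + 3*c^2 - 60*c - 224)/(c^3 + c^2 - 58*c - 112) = (c + 4)/(c + 2)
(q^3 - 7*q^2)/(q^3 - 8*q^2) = (q - 7)/(q - 8)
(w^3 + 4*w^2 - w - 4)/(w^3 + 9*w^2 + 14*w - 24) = (w + 1)/(w + 6)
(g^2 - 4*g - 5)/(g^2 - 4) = (g^2 - 4*g - 5)/(g^2 - 4)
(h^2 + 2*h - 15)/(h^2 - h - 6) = (h + 5)/(h + 2)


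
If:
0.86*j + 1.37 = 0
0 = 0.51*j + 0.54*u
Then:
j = -1.59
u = 1.50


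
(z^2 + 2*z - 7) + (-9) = z^2 + 2*z - 16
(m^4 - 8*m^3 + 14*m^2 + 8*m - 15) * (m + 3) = m^5 - 5*m^4 - 10*m^3 + 50*m^2 + 9*m - 45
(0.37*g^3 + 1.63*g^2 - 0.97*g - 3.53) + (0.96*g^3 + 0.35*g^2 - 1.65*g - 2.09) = 1.33*g^3 + 1.98*g^2 - 2.62*g - 5.62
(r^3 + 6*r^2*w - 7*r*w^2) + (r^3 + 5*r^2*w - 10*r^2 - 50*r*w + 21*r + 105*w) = 2*r^3 + 11*r^2*w - 10*r^2 - 7*r*w^2 - 50*r*w + 21*r + 105*w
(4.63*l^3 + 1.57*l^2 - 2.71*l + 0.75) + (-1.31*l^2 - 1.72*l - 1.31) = 4.63*l^3 + 0.26*l^2 - 4.43*l - 0.56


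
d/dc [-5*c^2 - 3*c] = -10*c - 3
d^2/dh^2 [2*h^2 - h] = 4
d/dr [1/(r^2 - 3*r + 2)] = (3 - 2*r)/(r^2 - 3*r + 2)^2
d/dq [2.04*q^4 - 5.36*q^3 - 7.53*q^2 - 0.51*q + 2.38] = 8.16*q^3 - 16.08*q^2 - 15.06*q - 0.51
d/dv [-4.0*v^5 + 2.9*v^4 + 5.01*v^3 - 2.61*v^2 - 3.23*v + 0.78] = -20.0*v^4 + 11.6*v^3 + 15.03*v^2 - 5.22*v - 3.23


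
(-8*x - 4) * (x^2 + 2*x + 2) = -8*x^3 - 20*x^2 - 24*x - 8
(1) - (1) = 0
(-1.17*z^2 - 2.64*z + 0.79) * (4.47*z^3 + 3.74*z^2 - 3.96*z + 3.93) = -5.2299*z^5 - 16.1766*z^4 - 1.7091*z^3 + 8.8109*z^2 - 13.5036*z + 3.1047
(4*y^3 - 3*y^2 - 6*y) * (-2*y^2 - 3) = -8*y^5 + 6*y^4 + 9*y^2 + 18*y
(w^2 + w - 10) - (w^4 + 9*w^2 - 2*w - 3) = -w^4 - 8*w^2 + 3*w - 7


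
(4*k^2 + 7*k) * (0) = 0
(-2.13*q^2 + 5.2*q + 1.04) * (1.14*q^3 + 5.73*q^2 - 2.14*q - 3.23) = -2.4282*q^5 - 6.2769*q^4 + 35.5398*q^3 + 1.7111*q^2 - 19.0216*q - 3.3592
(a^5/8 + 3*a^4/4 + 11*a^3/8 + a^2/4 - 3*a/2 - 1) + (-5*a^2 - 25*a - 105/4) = a^5/8 + 3*a^4/4 + 11*a^3/8 - 19*a^2/4 - 53*a/2 - 109/4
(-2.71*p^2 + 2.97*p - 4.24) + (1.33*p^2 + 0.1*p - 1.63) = -1.38*p^2 + 3.07*p - 5.87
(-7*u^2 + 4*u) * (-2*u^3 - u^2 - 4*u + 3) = 14*u^5 - u^4 + 24*u^3 - 37*u^2 + 12*u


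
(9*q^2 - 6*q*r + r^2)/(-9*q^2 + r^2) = (-3*q + r)/(3*q + r)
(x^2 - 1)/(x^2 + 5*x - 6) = (x + 1)/(x + 6)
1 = 1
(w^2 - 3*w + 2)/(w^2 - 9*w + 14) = (w - 1)/(w - 7)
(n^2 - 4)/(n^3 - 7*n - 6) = (n - 2)/(n^2 - 2*n - 3)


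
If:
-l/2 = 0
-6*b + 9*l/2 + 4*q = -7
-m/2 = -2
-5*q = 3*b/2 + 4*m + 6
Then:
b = -53/36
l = 0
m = 4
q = -95/24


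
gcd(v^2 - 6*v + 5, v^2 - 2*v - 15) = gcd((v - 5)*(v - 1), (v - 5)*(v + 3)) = v - 5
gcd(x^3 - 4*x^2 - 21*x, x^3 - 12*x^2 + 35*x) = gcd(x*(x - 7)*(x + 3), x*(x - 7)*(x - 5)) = x^2 - 7*x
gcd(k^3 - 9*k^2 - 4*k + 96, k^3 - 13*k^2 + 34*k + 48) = k - 8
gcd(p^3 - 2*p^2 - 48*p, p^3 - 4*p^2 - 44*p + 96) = p^2 - 2*p - 48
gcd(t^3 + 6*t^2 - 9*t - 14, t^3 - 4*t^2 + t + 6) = t^2 - t - 2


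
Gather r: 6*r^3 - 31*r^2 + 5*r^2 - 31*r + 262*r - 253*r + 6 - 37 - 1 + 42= 6*r^3 - 26*r^2 - 22*r + 10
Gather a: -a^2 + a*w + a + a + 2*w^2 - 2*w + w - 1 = -a^2 + a*(w + 2) + 2*w^2 - w - 1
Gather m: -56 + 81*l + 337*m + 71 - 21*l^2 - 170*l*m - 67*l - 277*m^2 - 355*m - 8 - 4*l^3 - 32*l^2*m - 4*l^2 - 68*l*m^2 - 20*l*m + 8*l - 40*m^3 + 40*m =-4*l^3 - 25*l^2 + 22*l - 40*m^3 + m^2*(-68*l - 277) + m*(-32*l^2 - 190*l + 22) + 7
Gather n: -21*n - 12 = -21*n - 12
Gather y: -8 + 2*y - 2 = 2*y - 10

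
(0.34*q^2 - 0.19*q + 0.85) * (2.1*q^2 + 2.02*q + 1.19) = 0.714*q^4 + 0.2878*q^3 + 1.8058*q^2 + 1.4909*q + 1.0115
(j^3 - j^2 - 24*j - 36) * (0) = 0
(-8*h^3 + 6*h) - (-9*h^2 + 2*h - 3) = -8*h^3 + 9*h^2 + 4*h + 3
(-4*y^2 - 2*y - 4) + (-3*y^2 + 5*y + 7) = -7*y^2 + 3*y + 3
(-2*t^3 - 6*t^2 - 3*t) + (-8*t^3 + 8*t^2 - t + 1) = -10*t^3 + 2*t^2 - 4*t + 1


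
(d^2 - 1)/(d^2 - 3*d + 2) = (d + 1)/(d - 2)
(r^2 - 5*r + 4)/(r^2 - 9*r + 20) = (r - 1)/(r - 5)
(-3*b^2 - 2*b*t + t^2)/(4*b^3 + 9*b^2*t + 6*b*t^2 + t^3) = (-3*b + t)/(4*b^2 + 5*b*t + t^2)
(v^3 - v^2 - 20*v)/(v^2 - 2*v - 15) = v*(v + 4)/(v + 3)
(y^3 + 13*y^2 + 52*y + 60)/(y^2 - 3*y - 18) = (y^3 + 13*y^2 + 52*y + 60)/(y^2 - 3*y - 18)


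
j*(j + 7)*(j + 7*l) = j^3 + 7*j^2*l + 7*j^2 + 49*j*l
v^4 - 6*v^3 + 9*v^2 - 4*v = v*(v - 4)*(v - 1)^2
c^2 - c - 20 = (c - 5)*(c + 4)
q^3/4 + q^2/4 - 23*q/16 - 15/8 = (q/4 + 1/2)*(q - 5/2)*(q + 3/2)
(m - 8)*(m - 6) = m^2 - 14*m + 48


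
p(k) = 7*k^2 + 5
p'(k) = 14*k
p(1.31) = 17.01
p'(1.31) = 18.34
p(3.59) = 95.22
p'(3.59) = 50.26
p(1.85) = 28.96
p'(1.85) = 25.90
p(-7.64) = 413.59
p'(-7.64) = -106.96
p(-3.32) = 82.16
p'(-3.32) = -46.48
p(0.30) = 5.63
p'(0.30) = 4.20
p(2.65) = 54.16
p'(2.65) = 37.10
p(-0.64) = 7.87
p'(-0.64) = -8.96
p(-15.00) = 1580.00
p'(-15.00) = -210.00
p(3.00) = 68.00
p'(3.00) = 42.00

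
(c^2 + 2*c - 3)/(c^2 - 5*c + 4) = (c + 3)/(c - 4)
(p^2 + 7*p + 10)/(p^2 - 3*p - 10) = (p + 5)/(p - 5)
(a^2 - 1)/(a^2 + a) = (a - 1)/a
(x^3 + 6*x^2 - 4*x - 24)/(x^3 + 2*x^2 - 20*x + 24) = (x + 2)/(x - 2)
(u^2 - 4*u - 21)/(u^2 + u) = (u^2 - 4*u - 21)/(u*(u + 1))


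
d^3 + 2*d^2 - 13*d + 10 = (d - 2)*(d - 1)*(d + 5)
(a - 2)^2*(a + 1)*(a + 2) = a^4 - a^3 - 6*a^2 + 4*a + 8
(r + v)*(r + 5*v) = r^2 + 6*r*v + 5*v^2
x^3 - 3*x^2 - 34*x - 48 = (x - 8)*(x + 2)*(x + 3)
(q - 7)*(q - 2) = q^2 - 9*q + 14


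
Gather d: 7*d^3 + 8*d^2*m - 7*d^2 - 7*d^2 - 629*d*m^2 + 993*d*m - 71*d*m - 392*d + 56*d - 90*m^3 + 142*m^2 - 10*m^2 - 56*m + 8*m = 7*d^3 + d^2*(8*m - 14) + d*(-629*m^2 + 922*m - 336) - 90*m^3 + 132*m^2 - 48*m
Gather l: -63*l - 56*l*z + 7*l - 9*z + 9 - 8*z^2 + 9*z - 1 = l*(-56*z - 56) - 8*z^2 + 8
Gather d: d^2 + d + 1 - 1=d^2 + d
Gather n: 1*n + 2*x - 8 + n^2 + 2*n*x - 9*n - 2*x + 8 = n^2 + n*(2*x - 8)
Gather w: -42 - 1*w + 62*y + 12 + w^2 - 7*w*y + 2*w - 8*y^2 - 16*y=w^2 + w*(1 - 7*y) - 8*y^2 + 46*y - 30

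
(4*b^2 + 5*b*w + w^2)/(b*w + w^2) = (4*b + w)/w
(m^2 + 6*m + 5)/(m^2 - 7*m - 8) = (m + 5)/(m - 8)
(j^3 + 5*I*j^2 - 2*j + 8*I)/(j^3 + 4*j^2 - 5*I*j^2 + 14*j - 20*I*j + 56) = (j^2 + 3*I*j + 4)/(j^2 + j*(4 - 7*I) - 28*I)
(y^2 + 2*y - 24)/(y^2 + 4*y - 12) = (y - 4)/(y - 2)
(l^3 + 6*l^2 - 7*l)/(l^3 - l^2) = (l + 7)/l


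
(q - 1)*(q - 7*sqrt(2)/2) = q^2 - 7*sqrt(2)*q/2 - q + 7*sqrt(2)/2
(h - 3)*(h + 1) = h^2 - 2*h - 3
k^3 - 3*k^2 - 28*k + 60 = (k - 6)*(k - 2)*(k + 5)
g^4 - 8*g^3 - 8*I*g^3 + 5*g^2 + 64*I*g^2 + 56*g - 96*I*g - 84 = (g - 6)*(g - 2)*(g - 7*I)*(g - I)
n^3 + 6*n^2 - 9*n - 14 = (n - 2)*(n + 1)*(n + 7)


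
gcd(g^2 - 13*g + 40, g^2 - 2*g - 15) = g - 5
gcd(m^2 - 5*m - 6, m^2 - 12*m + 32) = 1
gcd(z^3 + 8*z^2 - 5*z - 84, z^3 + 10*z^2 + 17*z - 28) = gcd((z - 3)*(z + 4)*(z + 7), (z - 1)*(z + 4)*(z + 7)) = z^2 + 11*z + 28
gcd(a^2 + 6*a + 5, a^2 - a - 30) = a + 5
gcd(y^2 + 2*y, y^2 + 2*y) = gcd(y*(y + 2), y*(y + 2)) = y^2 + 2*y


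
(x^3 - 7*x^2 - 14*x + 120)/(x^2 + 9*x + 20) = (x^2 - 11*x + 30)/(x + 5)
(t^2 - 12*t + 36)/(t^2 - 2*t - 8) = (-t^2 + 12*t - 36)/(-t^2 + 2*t + 8)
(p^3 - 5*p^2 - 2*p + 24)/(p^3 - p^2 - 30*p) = (-p^3 + 5*p^2 + 2*p - 24)/(p*(-p^2 + p + 30))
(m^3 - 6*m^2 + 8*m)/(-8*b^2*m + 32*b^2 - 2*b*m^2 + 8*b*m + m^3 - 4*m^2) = m*(2 - m)/(8*b^2 + 2*b*m - m^2)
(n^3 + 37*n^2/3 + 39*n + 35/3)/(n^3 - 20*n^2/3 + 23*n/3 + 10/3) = (n^2 + 12*n + 35)/(n^2 - 7*n + 10)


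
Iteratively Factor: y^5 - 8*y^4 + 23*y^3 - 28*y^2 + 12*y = (y - 2)*(y^4 - 6*y^3 + 11*y^2 - 6*y) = (y - 2)^2*(y^3 - 4*y^2 + 3*y) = y*(y - 2)^2*(y^2 - 4*y + 3) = y*(y - 3)*(y - 2)^2*(y - 1)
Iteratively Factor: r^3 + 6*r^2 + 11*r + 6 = (r + 3)*(r^2 + 3*r + 2) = (r + 1)*(r + 3)*(r + 2)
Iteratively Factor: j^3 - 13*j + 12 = (j + 4)*(j^2 - 4*j + 3) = (j - 1)*(j + 4)*(j - 3)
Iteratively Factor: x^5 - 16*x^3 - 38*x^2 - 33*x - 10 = (x + 1)*(x^4 - x^3 - 15*x^2 - 23*x - 10) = (x + 1)^2*(x^3 - 2*x^2 - 13*x - 10) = (x - 5)*(x + 1)^2*(x^2 + 3*x + 2) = (x - 5)*(x + 1)^3*(x + 2)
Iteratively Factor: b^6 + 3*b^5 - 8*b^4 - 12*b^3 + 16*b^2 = (b - 2)*(b^5 + 5*b^4 + 2*b^3 - 8*b^2) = (b - 2)*(b + 4)*(b^4 + b^3 - 2*b^2) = (b - 2)*(b + 2)*(b + 4)*(b^3 - b^2) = (b - 2)*(b - 1)*(b + 2)*(b + 4)*(b^2) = b*(b - 2)*(b - 1)*(b + 2)*(b + 4)*(b)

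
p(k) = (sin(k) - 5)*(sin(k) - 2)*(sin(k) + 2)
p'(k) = (sin(k) - 5)*(sin(k) - 2)*cos(k) + (sin(k) - 5)*(sin(k) + 2)*cos(k) + (sin(k) - 2)*(sin(k) + 2)*cos(k) = (3*sin(k)^2 - 10*sin(k) - 4)*cos(k)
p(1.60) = 12.00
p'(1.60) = 0.32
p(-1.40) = 18.13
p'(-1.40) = 1.49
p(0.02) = 19.92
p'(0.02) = -4.20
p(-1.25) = 18.44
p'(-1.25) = 2.58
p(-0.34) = 20.74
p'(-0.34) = -0.31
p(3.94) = 19.93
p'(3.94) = -3.28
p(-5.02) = 12.51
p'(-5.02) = -3.27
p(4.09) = 19.41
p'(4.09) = -3.56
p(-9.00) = 20.73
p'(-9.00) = -0.57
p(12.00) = 20.55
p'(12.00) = 1.88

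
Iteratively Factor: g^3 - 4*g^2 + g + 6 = (g - 2)*(g^2 - 2*g - 3) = (g - 2)*(g + 1)*(g - 3)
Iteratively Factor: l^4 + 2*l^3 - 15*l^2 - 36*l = (l + 3)*(l^3 - l^2 - 12*l) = l*(l + 3)*(l^2 - l - 12) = l*(l - 4)*(l + 3)*(l + 3)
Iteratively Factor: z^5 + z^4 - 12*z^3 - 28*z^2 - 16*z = (z)*(z^4 + z^3 - 12*z^2 - 28*z - 16) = z*(z + 1)*(z^3 - 12*z - 16) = z*(z - 4)*(z + 1)*(z^2 + 4*z + 4) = z*(z - 4)*(z + 1)*(z + 2)*(z + 2)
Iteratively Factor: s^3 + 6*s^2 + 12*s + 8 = (s + 2)*(s^2 + 4*s + 4) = (s + 2)^2*(s + 2)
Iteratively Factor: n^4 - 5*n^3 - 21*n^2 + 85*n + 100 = (n + 4)*(n^3 - 9*n^2 + 15*n + 25) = (n + 1)*(n + 4)*(n^2 - 10*n + 25) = (n - 5)*(n + 1)*(n + 4)*(n - 5)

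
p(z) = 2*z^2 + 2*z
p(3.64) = 33.78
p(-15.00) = 420.00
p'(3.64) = 16.56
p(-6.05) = 61.10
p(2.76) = 20.76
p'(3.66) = 16.64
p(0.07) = 0.15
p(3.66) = 34.11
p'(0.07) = 2.28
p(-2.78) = 9.90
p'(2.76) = 13.04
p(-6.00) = 60.00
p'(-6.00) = -22.00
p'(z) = 4*z + 2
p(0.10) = 0.22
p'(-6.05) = -22.20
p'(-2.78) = -9.12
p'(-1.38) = -3.52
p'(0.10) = 2.40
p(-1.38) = 1.05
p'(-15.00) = -58.00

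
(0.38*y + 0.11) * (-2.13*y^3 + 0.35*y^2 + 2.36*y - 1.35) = -0.8094*y^4 - 0.1013*y^3 + 0.9353*y^2 - 0.2534*y - 0.1485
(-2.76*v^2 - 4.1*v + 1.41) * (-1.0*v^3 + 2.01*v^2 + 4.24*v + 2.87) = 2.76*v^5 - 1.4476*v^4 - 21.3534*v^3 - 22.4711*v^2 - 5.7886*v + 4.0467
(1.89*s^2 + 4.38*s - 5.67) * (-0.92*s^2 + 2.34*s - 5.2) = -1.7388*s^4 + 0.392999999999999*s^3 + 5.6376*s^2 - 36.0438*s + 29.484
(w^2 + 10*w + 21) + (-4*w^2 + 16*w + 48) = -3*w^2 + 26*w + 69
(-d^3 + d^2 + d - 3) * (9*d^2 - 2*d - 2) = -9*d^5 + 11*d^4 + 9*d^3 - 31*d^2 + 4*d + 6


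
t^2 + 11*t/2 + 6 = (t + 3/2)*(t + 4)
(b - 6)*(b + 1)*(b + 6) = b^3 + b^2 - 36*b - 36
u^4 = u^4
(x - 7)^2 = x^2 - 14*x + 49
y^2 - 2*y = y*(y - 2)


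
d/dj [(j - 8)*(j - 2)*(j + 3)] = 3*j^2 - 14*j - 14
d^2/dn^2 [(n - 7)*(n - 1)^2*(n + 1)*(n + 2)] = 20*n^3 - 72*n^2 - 60*n + 40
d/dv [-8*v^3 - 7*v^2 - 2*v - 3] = -24*v^2 - 14*v - 2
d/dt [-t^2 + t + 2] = 1 - 2*t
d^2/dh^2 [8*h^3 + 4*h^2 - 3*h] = 48*h + 8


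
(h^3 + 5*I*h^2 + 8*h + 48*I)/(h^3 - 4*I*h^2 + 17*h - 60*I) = (h + 4*I)/(h - 5*I)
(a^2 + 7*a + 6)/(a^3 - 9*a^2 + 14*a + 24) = (a + 6)/(a^2 - 10*a + 24)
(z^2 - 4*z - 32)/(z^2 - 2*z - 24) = (z - 8)/(z - 6)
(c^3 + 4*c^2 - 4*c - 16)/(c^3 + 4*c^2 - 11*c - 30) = (c^2 + 2*c - 8)/(c^2 + 2*c - 15)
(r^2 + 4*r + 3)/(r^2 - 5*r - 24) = (r + 1)/(r - 8)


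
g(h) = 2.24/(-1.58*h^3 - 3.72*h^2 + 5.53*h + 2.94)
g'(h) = 2.24*(4.74*h^2 + 7.44*h - 5.53)/(-1.58*h^3 - 3.72*h^2 + 5.53*h + 2.94)^2 = (10.6176*h^2 + 16.6656*h - 12.3872)/(1.58*h^3 + 3.72*h^2 - 5.53*h - 2.94)^2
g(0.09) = 0.66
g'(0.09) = -0.93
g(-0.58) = -1.85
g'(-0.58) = -12.61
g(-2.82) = -0.33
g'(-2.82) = 0.54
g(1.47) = -1.13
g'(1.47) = 8.87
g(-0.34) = 3.24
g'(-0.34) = -35.15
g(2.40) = -0.08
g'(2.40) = 0.12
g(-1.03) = -0.45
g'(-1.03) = -0.74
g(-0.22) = 1.44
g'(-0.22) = -6.38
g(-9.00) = 0.00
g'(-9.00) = 0.00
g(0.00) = 0.76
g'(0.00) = -1.43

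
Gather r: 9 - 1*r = 9 - r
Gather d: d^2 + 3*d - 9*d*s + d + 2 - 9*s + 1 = d^2 + d*(4 - 9*s) - 9*s + 3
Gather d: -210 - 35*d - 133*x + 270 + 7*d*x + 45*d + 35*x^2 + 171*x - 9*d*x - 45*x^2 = d*(10 - 2*x) - 10*x^2 + 38*x + 60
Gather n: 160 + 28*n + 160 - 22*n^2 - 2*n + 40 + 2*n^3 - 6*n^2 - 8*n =2*n^3 - 28*n^2 + 18*n + 360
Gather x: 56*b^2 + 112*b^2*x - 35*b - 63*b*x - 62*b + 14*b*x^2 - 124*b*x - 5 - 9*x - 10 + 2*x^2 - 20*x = 56*b^2 - 97*b + x^2*(14*b + 2) + x*(112*b^2 - 187*b - 29) - 15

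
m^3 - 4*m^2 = m^2*(m - 4)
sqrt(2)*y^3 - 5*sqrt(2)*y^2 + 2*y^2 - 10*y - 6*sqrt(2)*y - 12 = (y - 6)*(y + sqrt(2))*(sqrt(2)*y + sqrt(2))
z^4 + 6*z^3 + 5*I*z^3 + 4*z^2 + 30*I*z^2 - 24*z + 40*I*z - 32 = (z + 2)*(z + 4)*(z + I)*(z + 4*I)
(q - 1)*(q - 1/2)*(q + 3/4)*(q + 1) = q^4 + q^3/4 - 11*q^2/8 - q/4 + 3/8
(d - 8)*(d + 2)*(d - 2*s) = d^3 - 2*d^2*s - 6*d^2 + 12*d*s - 16*d + 32*s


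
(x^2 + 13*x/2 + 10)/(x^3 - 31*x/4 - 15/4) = 2*(x + 4)/(2*x^2 - 5*x - 3)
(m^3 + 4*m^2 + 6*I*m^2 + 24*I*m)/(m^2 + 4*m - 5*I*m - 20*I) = m*(m + 6*I)/(m - 5*I)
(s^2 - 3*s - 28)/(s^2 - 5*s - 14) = (s + 4)/(s + 2)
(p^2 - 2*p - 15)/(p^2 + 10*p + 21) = (p - 5)/(p + 7)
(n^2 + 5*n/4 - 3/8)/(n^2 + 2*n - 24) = (8*n^2 + 10*n - 3)/(8*(n^2 + 2*n - 24))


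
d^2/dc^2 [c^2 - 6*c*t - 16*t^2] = 2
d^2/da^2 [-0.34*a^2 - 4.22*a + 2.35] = -0.680000000000000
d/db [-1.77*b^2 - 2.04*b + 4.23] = -3.54*b - 2.04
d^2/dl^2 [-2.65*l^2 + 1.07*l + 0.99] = -5.30000000000000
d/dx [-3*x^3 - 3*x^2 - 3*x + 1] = -9*x^2 - 6*x - 3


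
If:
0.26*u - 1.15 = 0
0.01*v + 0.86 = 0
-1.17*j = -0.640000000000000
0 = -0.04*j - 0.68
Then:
No Solution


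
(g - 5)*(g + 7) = g^2 + 2*g - 35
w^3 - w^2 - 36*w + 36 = (w - 6)*(w - 1)*(w + 6)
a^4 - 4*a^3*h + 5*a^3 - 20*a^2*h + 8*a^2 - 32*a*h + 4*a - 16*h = (a + 1)*(a + 2)^2*(a - 4*h)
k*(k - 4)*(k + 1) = k^3 - 3*k^2 - 4*k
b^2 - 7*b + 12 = (b - 4)*(b - 3)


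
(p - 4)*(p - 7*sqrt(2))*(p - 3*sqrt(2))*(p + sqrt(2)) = p^4 - 9*sqrt(2)*p^3 - 4*p^3 + 22*p^2 + 36*sqrt(2)*p^2 - 88*p + 42*sqrt(2)*p - 168*sqrt(2)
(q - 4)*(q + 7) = q^2 + 3*q - 28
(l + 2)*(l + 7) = l^2 + 9*l + 14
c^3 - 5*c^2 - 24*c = c*(c - 8)*(c + 3)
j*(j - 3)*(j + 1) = j^3 - 2*j^2 - 3*j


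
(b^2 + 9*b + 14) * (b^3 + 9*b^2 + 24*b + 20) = b^5 + 18*b^4 + 119*b^3 + 362*b^2 + 516*b + 280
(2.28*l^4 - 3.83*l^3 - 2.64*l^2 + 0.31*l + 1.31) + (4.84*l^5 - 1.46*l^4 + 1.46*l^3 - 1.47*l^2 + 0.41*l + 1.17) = 4.84*l^5 + 0.82*l^4 - 2.37*l^3 - 4.11*l^2 + 0.72*l + 2.48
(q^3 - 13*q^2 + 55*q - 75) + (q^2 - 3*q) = q^3 - 12*q^2 + 52*q - 75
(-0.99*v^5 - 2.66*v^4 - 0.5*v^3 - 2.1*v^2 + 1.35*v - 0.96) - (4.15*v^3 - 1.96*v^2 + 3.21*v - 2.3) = -0.99*v^5 - 2.66*v^4 - 4.65*v^3 - 0.14*v^2 - 1.86*v + 1.34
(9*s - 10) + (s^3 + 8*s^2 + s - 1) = s^3 + 8*s^2 + 10*s - 11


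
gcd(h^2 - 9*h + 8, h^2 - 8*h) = h - 8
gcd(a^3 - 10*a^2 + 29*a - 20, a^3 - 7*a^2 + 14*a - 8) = a^2 - 5*a + 4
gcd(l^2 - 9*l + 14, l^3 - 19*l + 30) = l - 2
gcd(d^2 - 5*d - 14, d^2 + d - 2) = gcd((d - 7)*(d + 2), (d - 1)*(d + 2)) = d + 2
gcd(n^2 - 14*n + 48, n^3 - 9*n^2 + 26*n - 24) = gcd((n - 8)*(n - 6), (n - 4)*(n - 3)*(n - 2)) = 1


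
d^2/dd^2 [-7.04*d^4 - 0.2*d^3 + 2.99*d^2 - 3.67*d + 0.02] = -84.48*d^2 - 1.2*d + 5.98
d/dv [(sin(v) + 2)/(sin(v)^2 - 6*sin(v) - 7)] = (-sin(v)^2 - 4*sin(v) + 5)*cos(v)/((sin(v) - 7)^2*(sin(v) + 1)^2)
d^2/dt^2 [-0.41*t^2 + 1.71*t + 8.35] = -0.820000000000000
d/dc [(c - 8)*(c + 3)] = 2*c - 5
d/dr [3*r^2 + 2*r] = 6*r + 2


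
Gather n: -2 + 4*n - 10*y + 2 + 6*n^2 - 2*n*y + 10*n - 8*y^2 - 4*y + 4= 6*n^2 + n*(14 - 2*y) - 8*y^2 - 14*y + 4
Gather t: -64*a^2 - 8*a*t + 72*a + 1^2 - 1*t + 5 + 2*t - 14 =-64*a^2 + 72*a + t*(1 - 8*a) - 8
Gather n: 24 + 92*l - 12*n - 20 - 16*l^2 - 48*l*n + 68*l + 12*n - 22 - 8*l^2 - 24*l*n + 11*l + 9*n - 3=-24*l^2 + 171*l + n*(9 - 72*l) - 21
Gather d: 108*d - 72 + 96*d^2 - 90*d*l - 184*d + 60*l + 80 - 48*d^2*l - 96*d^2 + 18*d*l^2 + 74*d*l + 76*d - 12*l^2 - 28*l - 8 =-48*d^2*l + d*(18*l^2 - 16*l) - 12*l^2 + 32*l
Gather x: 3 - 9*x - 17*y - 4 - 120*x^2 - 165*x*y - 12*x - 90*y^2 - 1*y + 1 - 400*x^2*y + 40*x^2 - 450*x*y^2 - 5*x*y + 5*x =x^2*(-400*y - 80) + x*(-450*y^2 - 170*y - 16) - 90*y^2 - 18*y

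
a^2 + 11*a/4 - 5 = (a - 5/4)*(a + 4)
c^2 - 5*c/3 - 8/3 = (c - 8/3)*(c + 1)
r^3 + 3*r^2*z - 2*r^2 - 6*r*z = r*(r - 2)*(r + 3*z)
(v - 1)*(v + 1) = v^2 - 1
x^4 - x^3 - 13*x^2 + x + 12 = (x - 4)*(x - 1)*(x + 1)*(x + 3)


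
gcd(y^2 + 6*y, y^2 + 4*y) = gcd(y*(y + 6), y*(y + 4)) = y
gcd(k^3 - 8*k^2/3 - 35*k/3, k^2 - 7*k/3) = k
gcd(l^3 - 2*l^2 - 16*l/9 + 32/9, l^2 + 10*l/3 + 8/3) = l + 4/3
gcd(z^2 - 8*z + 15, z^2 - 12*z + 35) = z - 5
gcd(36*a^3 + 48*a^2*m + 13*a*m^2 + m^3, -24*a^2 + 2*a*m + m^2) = 6*a + m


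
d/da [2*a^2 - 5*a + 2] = 4*a - 5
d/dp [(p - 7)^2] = 2*p - 14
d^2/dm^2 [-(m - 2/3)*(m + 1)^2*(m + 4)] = -12*m^2 - 32*m - 10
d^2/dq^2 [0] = 0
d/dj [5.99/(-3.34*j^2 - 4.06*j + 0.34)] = (40.0132*j + 24.3194)/(3.34*j^2 + 4.06*j - 0.34)^2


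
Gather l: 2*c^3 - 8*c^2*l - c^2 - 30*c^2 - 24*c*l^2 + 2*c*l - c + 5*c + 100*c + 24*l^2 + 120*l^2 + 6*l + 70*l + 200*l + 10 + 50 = 2*c^3 - 31*c^2 + 104*c + l^2*(144 - 24*c) + l*(-8*c^2 + 2*c + 276) + 60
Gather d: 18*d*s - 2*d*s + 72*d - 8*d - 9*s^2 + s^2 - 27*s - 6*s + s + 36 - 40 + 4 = d*(16*s + 64) - 8*s^2 - 32*s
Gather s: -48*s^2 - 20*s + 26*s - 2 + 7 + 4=-48*s^2 + 6*s + 9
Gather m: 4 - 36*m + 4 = 8 - 36*m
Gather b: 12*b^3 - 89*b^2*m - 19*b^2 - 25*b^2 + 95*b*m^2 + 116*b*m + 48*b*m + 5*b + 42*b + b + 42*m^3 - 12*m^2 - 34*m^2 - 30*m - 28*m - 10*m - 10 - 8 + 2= 12*b^3 + b^2*(-89*m - 44) + b*(95*m^2 + 164*m + 48) + 42*m^3 - 46*m^2 - 68*m - 16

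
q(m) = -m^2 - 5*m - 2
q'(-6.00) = 7.00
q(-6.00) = -8.00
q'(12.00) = -29.00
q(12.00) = -206.00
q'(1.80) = -8.60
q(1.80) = -14.24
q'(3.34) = -11.68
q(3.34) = -29.86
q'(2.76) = -10.52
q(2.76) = -23.42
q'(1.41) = -7.82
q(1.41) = -11.04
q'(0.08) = -5.16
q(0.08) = -2.41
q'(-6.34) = 7.68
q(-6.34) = -10.50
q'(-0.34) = -4.32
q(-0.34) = -0.42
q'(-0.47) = -4.06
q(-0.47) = 0.13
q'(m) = -2*m - 5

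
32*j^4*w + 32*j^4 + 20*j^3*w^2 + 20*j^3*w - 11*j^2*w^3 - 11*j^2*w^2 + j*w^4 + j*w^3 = (-8*j + w)*(-4*j + w)*(j + w)*(j*w + j)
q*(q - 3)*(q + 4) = q^3 + q^2 - 12*q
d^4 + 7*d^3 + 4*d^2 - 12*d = d*(d - 1)*(d + 2)*(d + 6)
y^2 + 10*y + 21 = (y + 3)*(y + 7)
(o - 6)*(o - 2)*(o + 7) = o^3 - o^2 - 44*o + 84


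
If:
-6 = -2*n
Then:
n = 3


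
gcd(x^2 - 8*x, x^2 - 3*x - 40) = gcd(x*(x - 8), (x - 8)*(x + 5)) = x - 8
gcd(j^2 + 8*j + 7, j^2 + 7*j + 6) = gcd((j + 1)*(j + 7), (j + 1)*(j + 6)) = j + 1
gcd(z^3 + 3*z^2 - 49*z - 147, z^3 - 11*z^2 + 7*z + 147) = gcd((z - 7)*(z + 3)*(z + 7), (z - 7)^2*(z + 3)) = z^2 - 4*z - 21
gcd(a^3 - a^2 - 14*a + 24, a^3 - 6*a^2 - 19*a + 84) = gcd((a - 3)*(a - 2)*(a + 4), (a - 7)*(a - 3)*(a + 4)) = a^2 + a - 12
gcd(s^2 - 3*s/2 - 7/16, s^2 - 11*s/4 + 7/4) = s - 7/4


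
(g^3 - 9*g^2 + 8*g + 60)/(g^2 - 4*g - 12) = g - 5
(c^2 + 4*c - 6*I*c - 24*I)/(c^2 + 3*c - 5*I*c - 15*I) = (c^2 + c*(4 - 6*I) - 24*I)/(c^2 + c*(3 - 5*I) - 15*I)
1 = 1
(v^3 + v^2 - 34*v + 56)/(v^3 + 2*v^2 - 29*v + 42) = (v - 4)/(v - 3)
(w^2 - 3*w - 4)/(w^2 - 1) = (w - 4)/(w - 1)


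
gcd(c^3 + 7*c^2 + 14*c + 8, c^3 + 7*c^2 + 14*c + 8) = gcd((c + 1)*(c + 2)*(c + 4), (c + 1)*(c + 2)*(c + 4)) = c^3 + 7*c^2 + 14*c + 8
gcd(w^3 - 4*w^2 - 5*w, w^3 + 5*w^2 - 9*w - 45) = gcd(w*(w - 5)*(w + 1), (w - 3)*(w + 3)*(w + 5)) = 1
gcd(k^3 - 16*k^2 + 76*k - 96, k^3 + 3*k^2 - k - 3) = 1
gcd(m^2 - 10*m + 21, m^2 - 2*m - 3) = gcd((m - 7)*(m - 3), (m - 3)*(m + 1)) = m - 3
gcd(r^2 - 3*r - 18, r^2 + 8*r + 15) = r + 3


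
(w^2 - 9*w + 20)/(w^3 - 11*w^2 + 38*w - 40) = 1/(w - 2)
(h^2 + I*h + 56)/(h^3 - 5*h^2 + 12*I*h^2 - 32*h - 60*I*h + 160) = (h - 7*I)/(h^2 + h*(-5 + 4*I) - 20*I)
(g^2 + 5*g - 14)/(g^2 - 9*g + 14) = (g + 7)/(g - 7)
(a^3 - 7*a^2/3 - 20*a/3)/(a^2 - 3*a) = (3*a^2 - 7*a - 20)/(3*(a - 3))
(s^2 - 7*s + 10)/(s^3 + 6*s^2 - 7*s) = (s^2 - 7*s + 10)/(s*(s^2 + 6*s - 7))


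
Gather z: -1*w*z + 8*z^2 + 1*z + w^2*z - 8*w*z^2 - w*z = z^2*(8 - 8*w) + z*(w^2 - 2*w + 1)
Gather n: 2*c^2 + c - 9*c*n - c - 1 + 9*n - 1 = 2*c^2 + n*(9 - 9*c) - 2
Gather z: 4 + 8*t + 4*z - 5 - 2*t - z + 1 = 6*t + 3*z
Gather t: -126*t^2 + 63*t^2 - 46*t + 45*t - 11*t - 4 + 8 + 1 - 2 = -63*t^2 - 12*t + 3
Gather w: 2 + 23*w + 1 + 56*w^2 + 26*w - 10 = 56*w^2 + 49*w - 7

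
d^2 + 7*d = d*(d + 7)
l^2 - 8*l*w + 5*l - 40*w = (l + 5)*(l - 8*w)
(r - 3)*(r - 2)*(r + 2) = r^3 - 3*r^2 - 4*r + 12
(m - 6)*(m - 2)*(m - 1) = m^3 - 9*m^2 + 20*m - 12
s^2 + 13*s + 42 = (s + 6)*(s + 7)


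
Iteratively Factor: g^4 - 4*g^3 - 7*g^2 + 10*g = (g - 1)*(g^3 - 3*g^2 - 10*g) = (g - 1)*(g + 2)*(g^2 - 5*g) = (g - 5)*(g - 1)*(g + 2)*(g)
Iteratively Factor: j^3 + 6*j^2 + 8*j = (j + 4)*(j^2 + 2*j) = (j + 2)*(j + 4)*(j)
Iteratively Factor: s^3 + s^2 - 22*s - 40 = (s - 5)*(s^2 + 6*s + 8) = (s - 5)*(s + 2)*(s + 4)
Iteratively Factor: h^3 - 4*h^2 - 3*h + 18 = (h - 3)*(h^2 - h - 6) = (h - 3)*(h + 2)*(h - 3)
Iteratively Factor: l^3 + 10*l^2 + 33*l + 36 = (l + 4)*(l^2 + 6*l + 9) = (l + 3)*(l + 4)*(l + 3)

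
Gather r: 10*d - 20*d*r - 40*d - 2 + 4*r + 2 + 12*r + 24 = -30*d + r*(16 - 20*d) + 24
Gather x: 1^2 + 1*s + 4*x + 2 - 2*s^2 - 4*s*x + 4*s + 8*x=-2*s^2 + 5*s + x*(12 - 4*s) + 3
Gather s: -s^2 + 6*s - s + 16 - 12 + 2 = -s^2 + 5*s + 6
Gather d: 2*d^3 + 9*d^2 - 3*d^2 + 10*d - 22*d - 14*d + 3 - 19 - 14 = 2*d^3 + 6*d^2 - 26*d - 30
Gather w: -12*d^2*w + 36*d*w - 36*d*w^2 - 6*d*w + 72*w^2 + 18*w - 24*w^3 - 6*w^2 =-24*w^3 + w^2*(66 - 36*d) + w*(-12*d^2 + 30*d + 18)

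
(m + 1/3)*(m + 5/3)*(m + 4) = m^3 + 6*m^2 + 77*m/9 + 20/9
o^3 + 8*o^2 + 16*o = o*(o + 4)^2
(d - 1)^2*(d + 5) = d^3 + 3*d^2 - 9*d + 5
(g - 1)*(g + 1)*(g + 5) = g^3 + 5*g^2 - g - 5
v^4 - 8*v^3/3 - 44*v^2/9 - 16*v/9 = v*(v - 4)*(v + 2/3)^2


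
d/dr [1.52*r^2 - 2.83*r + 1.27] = 3.04*r - 2.83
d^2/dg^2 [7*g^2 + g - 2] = 14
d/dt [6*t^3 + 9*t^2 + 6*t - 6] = 18*t^2 + 18*t + 6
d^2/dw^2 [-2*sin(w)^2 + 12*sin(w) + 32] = -12*sin(w) - 4*cos(2*w)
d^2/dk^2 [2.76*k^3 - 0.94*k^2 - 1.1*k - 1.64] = 16.56*k - 1.88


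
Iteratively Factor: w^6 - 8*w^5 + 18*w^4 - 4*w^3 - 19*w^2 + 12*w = (w + 1)*(w^5 - 9*w^4 + 27*w^3 - 31*w^2 + 12*w) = (w - 3)*(w + 1)*(w^4 - 6*w^3 + 9*w^2 - 4*w) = (w - 3)*(w - 1)*(w + 1)*(w^3 - 5*w^2 + 4*w) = (w - 3)*(w - 1)^2*(w + 1)*(w^2 - 4*w) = w*(w - 3)*(w - 1)^2*(w + 1)*(w - 4)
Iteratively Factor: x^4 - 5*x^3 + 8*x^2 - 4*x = (x - 1)*(x^3 - 4*x^2 + 4*x) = (x - 2)*(x - 1)*(x^2 - 2*x) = x*(x - 2)*(x - 1)*(x - 2)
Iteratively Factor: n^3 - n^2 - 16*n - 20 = (n + 2)*(n^2 - 3*n - 10) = (n - 5)*(n + 2)*(n + 2)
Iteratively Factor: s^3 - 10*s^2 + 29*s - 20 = (s - 4)*(s^2 - 6*s + 5) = (s - 5)*(s - 4)*(s - 1)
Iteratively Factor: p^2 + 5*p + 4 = (p + 4)*(p + 1)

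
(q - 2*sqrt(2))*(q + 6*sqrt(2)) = q^2 + 4*sqrt(2)*q - 24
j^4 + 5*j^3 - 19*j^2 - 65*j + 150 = (j - 3)*(j - 2)*(j + 5)^2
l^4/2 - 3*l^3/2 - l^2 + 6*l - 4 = (l/2 + 1)*(l - 2)^2*(l - 1)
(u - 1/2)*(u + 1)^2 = u^3 + 3*u^2/2 - 1/2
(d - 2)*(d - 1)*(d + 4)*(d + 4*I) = d^4 + d^3 + 4*I*d^3 - 10*d^2 + 4*I*d^2 + 8*d - 40*I*d + 32*I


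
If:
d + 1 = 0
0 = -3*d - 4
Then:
No Solution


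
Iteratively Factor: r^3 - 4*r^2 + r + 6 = (r - 2)*(r^2 - 2*r - 3) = (r - 3)*(r - 2)*(r + 1)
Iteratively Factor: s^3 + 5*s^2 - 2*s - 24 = (s - 2)*(s^2 + 7*s + 12) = (s - 2)*(s + 4)*(s + 3)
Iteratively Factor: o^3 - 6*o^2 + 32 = (o + 2)*(o^2 - 8*o + 16) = (o - 4)*(o + 2)*(o - 4)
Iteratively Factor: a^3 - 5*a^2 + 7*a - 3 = (a - 1)*(a^2 - 4*a + 3) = (a - 3)*(a - 1)*(a - 1)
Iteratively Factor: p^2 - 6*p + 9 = (p - 3)*(p - 3)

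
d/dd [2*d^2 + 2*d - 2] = 4*d + 2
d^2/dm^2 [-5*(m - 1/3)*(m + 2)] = -10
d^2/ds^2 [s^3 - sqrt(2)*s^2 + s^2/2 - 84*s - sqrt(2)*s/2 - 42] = 6*s - 2*sqrt(2) + 1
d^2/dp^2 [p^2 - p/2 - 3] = 2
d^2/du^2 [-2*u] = 0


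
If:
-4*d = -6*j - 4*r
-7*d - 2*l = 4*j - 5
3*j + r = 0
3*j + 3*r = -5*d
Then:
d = 0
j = 0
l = 5/2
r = 0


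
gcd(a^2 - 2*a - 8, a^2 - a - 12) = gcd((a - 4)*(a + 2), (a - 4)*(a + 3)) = a - 4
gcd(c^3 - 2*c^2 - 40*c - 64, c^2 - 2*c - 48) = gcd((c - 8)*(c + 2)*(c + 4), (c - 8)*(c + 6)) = c - 8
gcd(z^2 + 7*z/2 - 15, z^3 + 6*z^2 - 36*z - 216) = z + 6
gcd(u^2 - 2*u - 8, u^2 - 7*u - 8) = 1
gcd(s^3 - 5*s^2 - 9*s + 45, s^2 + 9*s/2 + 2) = 1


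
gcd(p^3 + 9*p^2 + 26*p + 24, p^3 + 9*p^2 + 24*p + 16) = p + 4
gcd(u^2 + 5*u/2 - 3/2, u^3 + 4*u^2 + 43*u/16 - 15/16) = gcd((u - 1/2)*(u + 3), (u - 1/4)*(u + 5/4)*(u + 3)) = u + 3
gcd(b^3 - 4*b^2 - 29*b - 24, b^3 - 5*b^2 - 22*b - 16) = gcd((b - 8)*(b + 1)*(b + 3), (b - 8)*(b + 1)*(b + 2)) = b^2 - 7*b - 8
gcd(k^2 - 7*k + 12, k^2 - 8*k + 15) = k - 3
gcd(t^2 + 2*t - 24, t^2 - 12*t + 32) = t - 4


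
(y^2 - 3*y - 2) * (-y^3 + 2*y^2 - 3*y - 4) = -y^5 + 5*y^4 - 7*y^3 + y^2 + 18*y + 8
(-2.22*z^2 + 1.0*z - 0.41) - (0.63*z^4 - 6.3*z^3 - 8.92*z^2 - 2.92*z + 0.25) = -0.63*z^4 + 6.3*z^3 + 6.7*z^2 + 3.92*z - 0.66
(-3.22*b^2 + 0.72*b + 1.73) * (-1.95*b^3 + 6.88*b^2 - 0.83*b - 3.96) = 6.279*b^5 - 23.5576*b^4 + 4.2527*b^3 + 24.056*b^2 - 4.2871*b - 6.8508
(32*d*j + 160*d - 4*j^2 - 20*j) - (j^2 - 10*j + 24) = 32*d*j + 160*d - 5*j^2 - 10*j - 24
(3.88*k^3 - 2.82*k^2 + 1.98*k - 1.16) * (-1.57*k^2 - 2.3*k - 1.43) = -6.0916*k^5 - 4.4966*k^4 - 2.171*k^3 + 1.2998*k^2 - 0.1634*k + 1.6588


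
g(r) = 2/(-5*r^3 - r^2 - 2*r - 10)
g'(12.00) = 0.00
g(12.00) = 0.00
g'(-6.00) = 0.00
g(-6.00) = 0.00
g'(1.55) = 0.07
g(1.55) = -0.06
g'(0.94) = 0.12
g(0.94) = -0.12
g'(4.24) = 0.00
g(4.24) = -0.00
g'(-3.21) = 0.01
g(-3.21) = 0.01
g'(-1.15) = 19.43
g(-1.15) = -1.41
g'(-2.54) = 0.04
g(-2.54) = 0.03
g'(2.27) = 0.03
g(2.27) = -0.03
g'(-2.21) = 0.07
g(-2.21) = 0.05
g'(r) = 2*(15*r^2 + 2*r + 2)/(-5*r^3 - r^2 - 2*r - 10)^2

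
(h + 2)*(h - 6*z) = h^2 - 6*h*z + 2*h - 12*z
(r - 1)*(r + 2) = r^2 + r - 2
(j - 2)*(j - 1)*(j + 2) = j^3 - j^2 - 4*j + 4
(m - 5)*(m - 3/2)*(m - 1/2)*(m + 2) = m^4 - 5*m^3 - 13*m^2/4 + 71*m/4 - 15/2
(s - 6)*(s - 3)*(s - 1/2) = s^3 - 19*s^2/2 + 45*s/2 - 9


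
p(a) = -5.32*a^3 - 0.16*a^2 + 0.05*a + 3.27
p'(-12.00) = -2294.35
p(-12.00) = 9172.59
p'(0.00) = 0.05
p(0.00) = 3.27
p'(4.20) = -282.83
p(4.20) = -393.49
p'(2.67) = -114.58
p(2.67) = -99.00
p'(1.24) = -24.89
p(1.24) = -7.06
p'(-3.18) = -160.33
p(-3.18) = 172.57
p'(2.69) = -116.30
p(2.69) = -101.31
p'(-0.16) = -0.31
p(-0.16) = 3.28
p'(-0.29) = -1.20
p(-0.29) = 3.37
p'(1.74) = -48.83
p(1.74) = -25.15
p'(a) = -15.96*a^2 - 0.32*a + 0.05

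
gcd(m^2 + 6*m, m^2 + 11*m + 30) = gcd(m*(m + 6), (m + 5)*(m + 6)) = m + 6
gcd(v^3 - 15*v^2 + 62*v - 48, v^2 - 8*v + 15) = 1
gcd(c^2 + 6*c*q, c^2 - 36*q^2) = c + 6*q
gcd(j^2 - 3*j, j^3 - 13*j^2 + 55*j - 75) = j - 3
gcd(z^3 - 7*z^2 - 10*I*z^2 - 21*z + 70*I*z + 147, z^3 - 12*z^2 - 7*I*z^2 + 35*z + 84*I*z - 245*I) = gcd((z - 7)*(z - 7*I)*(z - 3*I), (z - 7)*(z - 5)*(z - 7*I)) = z^2 + z*(-7 - 7*I) + 49*I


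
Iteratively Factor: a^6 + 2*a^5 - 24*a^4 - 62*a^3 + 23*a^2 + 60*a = (a - 1)*(a^5 + 3*a^4 - 21*a^3 - 83*a^2 - 60*a) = (a - 5)*(a - 1)*(a^4 + 8*a^3 + 19*a^2 + 12*a) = a*(a - 5)*(a - 1)*(a^3 + 8*a^2 + 19*a + 12) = a*(a - 5)*(a - 1)*(a + 4)*(a^2 + 4*a + 3) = a*(a - 5)*(a - 1)*(a + 3)*(a + 4)*(a + 1)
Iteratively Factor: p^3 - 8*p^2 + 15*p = (p)*(p^2 - 8*p + 15) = p*(p - 3)*(p - 5)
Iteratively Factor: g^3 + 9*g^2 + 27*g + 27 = (g + 3)*(g^2 + 6*g + 9) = (g + 3)^2*(g + 3)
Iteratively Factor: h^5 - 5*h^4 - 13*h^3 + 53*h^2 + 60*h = (h - 5)*(h^4 - 13*h^2 - 12*h) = (h - 5)*(h + 3)*(h^3 - 3*h^2 - 4*h) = (h - 5)*(h + 1)*(h + 3)*(h^2 - 4*h) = h*(h - 5)*(h + 1)*(h + 3)*(h - 4)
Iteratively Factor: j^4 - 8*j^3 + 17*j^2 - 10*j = (j - 5)*(j^3 - 3*j^2 + 2*j) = (j - 5)*(j - 1)*(j^2 - 2*j) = j*(j - 5)*(j - 1)*(j - 2)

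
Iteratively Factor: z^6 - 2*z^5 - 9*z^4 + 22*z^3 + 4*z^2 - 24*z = (z + 1)*(z^5 - 3*z^4 - 6*z^3 + 28*z^2 - 24*z) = (z - 2)*(z + 1)*(z^4 - z^3 - 8*z^2 + 12*z) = (z - 2)*(z + 1)*(z + 3)*(z^3 - 4*z^2 + 4*z) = z*(z - 2)*(z + 1)*(z + 3)*(z^2 - 4*z + 4) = z*(z - 2)^2*(z + 1)*(z + 3)*(z - 2)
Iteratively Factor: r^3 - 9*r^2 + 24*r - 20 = (r - 2)*(r^2 - 7*r + 10) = (r - 2)^2*(r - 5)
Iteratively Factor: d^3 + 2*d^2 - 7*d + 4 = (d + 4)*(d^2 - 2*d + 1) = (d - 1)*(d + 4)*(d - 1)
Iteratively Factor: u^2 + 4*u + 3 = (u + 1)*(u + 3)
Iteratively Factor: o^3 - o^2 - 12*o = (o + 3)*(o^2 - 4*o) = o*(o + 3)*(o - 4)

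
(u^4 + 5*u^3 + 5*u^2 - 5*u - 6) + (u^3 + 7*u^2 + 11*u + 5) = u^4 + 6*u^3 + 12*u^2 + 6*u - 1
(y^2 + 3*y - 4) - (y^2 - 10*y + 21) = 13*y - 25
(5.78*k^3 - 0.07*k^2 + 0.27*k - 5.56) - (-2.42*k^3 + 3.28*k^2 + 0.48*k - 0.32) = 8.2*k^3 - 3.35*k^2 - 0.21*k - 5.24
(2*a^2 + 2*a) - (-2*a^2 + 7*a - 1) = 4*a^2 - 5*a + 1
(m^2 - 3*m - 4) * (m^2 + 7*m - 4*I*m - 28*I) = m^4 + 4*m^3 - 4*I*m^3 - 25*m^2 - 16*I*m^2 - 28*m + 100*I*m + 112*I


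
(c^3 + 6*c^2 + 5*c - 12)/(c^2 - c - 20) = (c^2 + 2*c - 3)/(c - 5)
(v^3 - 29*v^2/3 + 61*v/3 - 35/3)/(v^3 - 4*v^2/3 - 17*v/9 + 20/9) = 3*(v - 7)/(3*v + 4)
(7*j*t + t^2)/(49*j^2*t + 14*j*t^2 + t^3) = 1/(7*j + t)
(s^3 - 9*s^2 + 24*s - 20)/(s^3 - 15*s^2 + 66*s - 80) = (s - 2)/(s - 8)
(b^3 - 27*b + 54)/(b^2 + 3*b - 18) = b - 3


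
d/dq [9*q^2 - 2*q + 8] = 18*q - 2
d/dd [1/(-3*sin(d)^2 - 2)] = 12*sin(2*d)/(7 - 3*cos(2*d))^2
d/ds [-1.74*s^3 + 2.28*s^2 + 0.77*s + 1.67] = -5.22*s^2 + 4.56*s + 0.77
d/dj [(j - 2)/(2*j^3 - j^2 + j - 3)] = (2*j^3 - j^2 + j - (j - 2)*(6*j^2 - 2*j + 1) - 3)/(2*j^3 - j^2 + j - 3)^2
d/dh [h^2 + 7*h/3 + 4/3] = 2*h + 7/3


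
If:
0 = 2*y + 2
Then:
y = -1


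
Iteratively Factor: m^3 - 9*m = (m + 3)*(m^2 - 3*m) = (m - 3)*(m + 3)*(m)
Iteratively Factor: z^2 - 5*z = (z)*(z - 5)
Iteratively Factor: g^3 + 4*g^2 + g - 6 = (g + 3)*(g^2 + g - 2) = (g - 1)*(g + 3)*(g + 2)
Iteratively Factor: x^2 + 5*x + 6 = (x + 3)*(x + 2)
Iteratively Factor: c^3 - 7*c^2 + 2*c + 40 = (c + 2)*(c^2 - 9*c + 20) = (c - 4)*(c + 2)*(c - 5)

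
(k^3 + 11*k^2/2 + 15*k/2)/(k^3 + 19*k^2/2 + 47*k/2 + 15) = k*(k + 3)/(k^2 + 7*k + 6)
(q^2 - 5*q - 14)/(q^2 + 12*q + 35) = (q^2 - 5*q - 14)/(q^2 + 12*q + 35)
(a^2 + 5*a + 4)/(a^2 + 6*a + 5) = (a + 4)/(a + 5)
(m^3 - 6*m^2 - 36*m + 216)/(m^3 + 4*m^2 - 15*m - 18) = (m^2 - 12*m + 36)/(m^2 - 2*m - 3)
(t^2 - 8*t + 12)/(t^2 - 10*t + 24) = (t - 2)/(t - 4)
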